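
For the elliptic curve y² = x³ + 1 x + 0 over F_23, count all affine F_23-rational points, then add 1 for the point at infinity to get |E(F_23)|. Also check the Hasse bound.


Affine points = {(0, 0), (1, 5), (1, 18), (9, 5), (9, 18), (11, 10), (11, 13), (13, 5), (13, 18), (15, 3), (15, 20), (16, 8), (16, 15), (17, 10), (17, 13), (18, 10), (18, 13), (19, 1), (19, 22), (20, 4), (20, 19), (21, 6), (21, 17)}; affine count = 23; |E(F_23)| = 24.

Discriminant check: Δ ∝ 4a³ + 27b² = 4·1³ + 27·0² = 4·1 + 27·0 ≡ 4 (mod 23). Nonzero ⇒ E is nonsingular.
For each x ∈ F_23, compute rhs = x³ + 1·x + 0 mod 23, then count y ∈ F_23 with y² ≡ rhs.
  x = 0: rhs = 0, matching y values: 0 (1 points).
  x = 1: rhs = 2, matching y values: 5, 18 (2 points).
  x = 2: rhs = 10, matching y values: none (0 points).
  x = 3: rhs = 7, matching y values: none (0 points).
  x = 4: rhs = 22, matching y values: none (0 points).
  x = 5: rhs = 15, matching y values: none (0 points).
  x = 6: rhs = 15, matching y values: none (0 points).
  x = 7: rhs = 5, matching y values: none (0 points).
  x = 8: rhs = 14, matching y values: none (0 points).
  x = 9: rhs = 2, matching y values: 5, 18 (2 points).
  x = 10: rhs = 21, matching y values: none (0 points).
  x = 11: rhs = 8, matching y values: 10, 13 (2 points).
  x = 12: rhs = 15, matching y values: none (0 points).
  x = 13: rhs = 2, matching y values: 5, 18 (2 points).
  x = 14: rhs = 21, matching y values: none (0 points).
  x = 15: rhs = 9, matching y values: 3, 20 (2 points).
  x = 16: rhs = 18, matching y values: 8, 15 (2 points).
  x = 17: rhs = 8, matching y values: 10, 13 (2 points).
  x = 18: rhs = 8, matching y values: 10, 13 (2 points).
  x = 19: rhs = 1, matching y values: 1, 22 (2 points).
  x = 20: rhs = 16, matching y values: 4, 19 (2 points).
  x = 21: rhs = 13, matching y values: 6, 17 (2 points).
  x = 22: rhs = 21, matching y values: none (0 points).
Total affine count: 23.
Full point count |E(F_23)| = 23 + 1 = 24.
Hasse bound: |24 − (23+1)| = |0| = 0 ≤ 2√23 ≈ 9.5917 ✓.


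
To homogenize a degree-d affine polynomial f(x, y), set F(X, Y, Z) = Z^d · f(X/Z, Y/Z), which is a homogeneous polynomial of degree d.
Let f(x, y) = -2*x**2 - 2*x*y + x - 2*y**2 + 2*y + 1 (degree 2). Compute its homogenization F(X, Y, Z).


F(X, Y, Z) = -2*X**2 - 2*X*Y + X*Z - 2*Y**2 + 2*Y*Z + Z**2

deg(f) = 2.
Substitute x = X/Z, y = Y/Z into f, then multiply by Z^2.
  monomial -2·x^2·y^0 ↦ -2·X^2·Y^0·Z^0.
  monomial -2·x^1·y^1 ↦ -2·X^1·Y^1·Z^0.
  monomial 1·x^1·y^0 ↦ 1·X^1·Y^0·Z^1.
  monomial -2·x^0·y^2 ↦ -2·X^0·Y^2·Z^0.
  monomial 2·x^0·y^1 ↦ 2·X^0·Y^1·Z^1.
  monomial 1·x^0·y^0 ↦ 1·X^0·Y^0·Z^2.
Collecting: F(X, Y, Z) = -2*X**2 - 2*X*Y + X*Z - 2*Y**2 + 2*Y*Z + Z**2.


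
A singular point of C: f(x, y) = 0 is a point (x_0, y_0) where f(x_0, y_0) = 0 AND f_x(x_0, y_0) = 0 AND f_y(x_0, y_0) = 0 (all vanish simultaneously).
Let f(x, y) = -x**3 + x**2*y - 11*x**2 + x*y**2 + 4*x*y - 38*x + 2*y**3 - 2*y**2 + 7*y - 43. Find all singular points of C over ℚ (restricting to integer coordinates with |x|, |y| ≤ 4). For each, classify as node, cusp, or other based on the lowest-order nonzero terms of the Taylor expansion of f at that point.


Singular points: {(-3, 1)}; classification: node.

Compute partial derivatives:
  f_x = -3*x**2 + 2*x*y - 22*x + y**2 + 4*y - 38.
  f_y = x**2 + 2*x*y + 4*x + 6*y**2 - 4*y + 7.
Scan x_0 ∈ {−4, ..., 4}. For each x_0, f_y(x_0, y) is a polynomial in y; find its integer roots y ∈ {−4, ..., 4}, then test f_x and f at those candidates.
  x = -4: f_y(-4, y) = 6*y**2 - 12*y + 7; no integer root y with |y| ≤ 4.
  x = -3: f_y(-3, y) = 6*y**2 - 10*y + 4; vanishes at y ∈ {1}. (-3, 1): f_x = 0, f = 0 — SINGULAR.
  x = -2: f_y(-2, y) = 6*y**2 - 8*y + 3; no integer root y with |y| ≤ 4.
  x = -1: f_y(-1, y) = 6*y**2 - 6*y + 4; no integer root y with |y| ≤ 4.
  x = 0: f_y(0, y) = 6*y**2 - 4*y + 7; no integer root y with |y| ≤ 4.
  x = 1: f_y(1, y) = 6*y**2 - 2*y + 12; no integer root y with |y| ≤ 4.
  x = 2: f_y(2, y) = 6*y**2 + 19; no integer root y with |y| ≤ 4.
  x = 3: f_y(3, y) = 6*y**2 + 2*y + 28; no integer root y with |y| ≤ 4.
  x = 4: f_y(4, y) = 6*y**2 + 4*y + 39; no integer root y with |y| ≤ 4.
Only singular point on the grid: (-3, 1).
Classify: substitute x = -3 + u, y = 1 + v and expand: f = -u**3 + u**2*v - u**2 + u*v**2 + 2*v**3 + v**2.
No constant or linear terms (consistent with a singular point). Quadratic part: -u**2 + v**2. Cubic part: -u**3 + u**2*v + u*v**2 + 2*v**3.
The quadratic part v**2 - u**2 = (v − u)(v + u) splits into two distinct linear factors, so there are two distinct tangent lines y − 1 = ±(x − -3) — this is a node (ordinary double point).
Classification: node.


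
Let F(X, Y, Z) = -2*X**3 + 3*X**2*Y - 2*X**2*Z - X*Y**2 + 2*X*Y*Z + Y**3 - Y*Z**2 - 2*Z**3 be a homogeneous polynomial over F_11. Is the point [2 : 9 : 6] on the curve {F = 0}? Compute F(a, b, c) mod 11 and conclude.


F(2,9,6) ≡ 5 (mod 11); P is NOT on the curve.

Evaluate F(2, 9, 6) term-by-term (mod 11).
  -2*X**3 ↦ -2·8·1·1 = -16
  3*X**2*Y ↦ 3·4·9·1 = 108
  -2*X**2*Z ↦ -2·4·1·6 = -48
  -X*Y**2 ↦ -1·2·81·1 = -162
  2*X*Y*Z ↦ 2·2·9·6 = 216
  Y**3 ↦ 1·1·729·1 = 729
  -Y*Z**2 ↦ -1·1·9·36 = -324
  -2*Z**3 ↦ -2·1·1·216 = -432
Sum: F(2, 9, 6) = (-16) + (108) + (-48) + (-162) + (216) + (729) + (-324) + (-432) = 71.
Reducing mod 11: 71 ≡ 5 (mod 11).
Since F(a, b, c) ≡ 5 ≠ 0 (mod 11), P does NOT lie on the curve.


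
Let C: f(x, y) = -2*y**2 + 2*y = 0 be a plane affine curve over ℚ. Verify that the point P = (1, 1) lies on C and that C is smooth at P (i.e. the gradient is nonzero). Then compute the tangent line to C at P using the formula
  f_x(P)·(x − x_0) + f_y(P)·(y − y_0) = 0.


Tangent line at P: 2 - 2*y = 0.

Step 1: f(1, 1) = 0, so P lies on C.
Step 2: partial derivatives
  f_x(x, y) = 0, f_y(x, y) = 2 - 4*y.
  f_x(P) = 0, f_y(P) = -2 (gradient nonzero, so P is smooth).
Step 3: tangent line at P: 0·(x − 1) + -2·(y − 1) = 0.
Expanding: 2 - 2*y = 0.


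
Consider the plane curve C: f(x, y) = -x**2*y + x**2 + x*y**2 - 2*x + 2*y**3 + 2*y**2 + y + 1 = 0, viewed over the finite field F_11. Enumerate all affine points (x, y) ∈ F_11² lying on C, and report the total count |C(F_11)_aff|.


Affine F_11-points: {(0, 4), (0, 7), (0, 10), (1, 0), (1, 4), (6, 1), (6, 7), (6, 10)}; count = 8.

For each of the 121 pairs (x, y) ∈ F_11², evaluate f(x, y) mod 11. Record the zeros.
  x = 0: [0↦1, 1↦6, 2↦5, 3↦10, 4↦0, 5↦9, 6↦5, 7↦0, 8↦6, 9↦2, 10↦0]  zeros at y ∈ {4, 7, 10}
  x = 1: [0↦0, 1↦5, 2↦6, 3↦4, 4↦0, 5↦6, 6↦1, 7↦8, 8↦6, 9↦7, 10↦1]  zeros at y ∈ {0, 4}
  x = 2: [0↦1, 1↦4, 2↦5, 3↦5, 4↦5, 5↦6, 6↦9, 7↦4, 8↦3, 9↦7, 10↦6]  zeros at y ∈ ∅
  x = 3: [0↦4, 1↦3, 2↦2, 3↦2, 4↦4, 5↦9, 6↦7, 7↦10, 8↦8, 9↦2, 10↦4]  zeros at y ∈ ∅
  x = 4: [0↦9, 1↦2, 2↦8, 3↦6, 4↦8, 5↦4, 6↦6, 7↦4, 8↦10, 9↦3, 10↦6]  zeros at y ∈ ∅
  x = 5: [0↦5, 1↦1, 2↦1, 3↦6, 4↦6, 5↦2, 6↦6, 7↦8, 8↦9, 9↦10, 10↦1]  zeros at y ∈ ∅
  x = 6: [0↦3, 1↦0, 2↦3, 3↦2, 4↦9, 5↦3, 6↦7, 7↦0, 8↦5, 9↦1, 10↦0]  zeros at y ∈ {1, 7, 10}
  x = 7: [0↦3, 1↦10, 2↦3, 3↦5, 4↦6, 5↦7, 6↦9, 7↦2, 8↦9, 9↦9, 10↦3]  zeros at y ∈ ∅
  x = 8: [0↦5, 1↦9, 2↦1, 3↦4, 4↦8, 5↦3, 6↦1, 7↦3, 8↦10, 9↦1, 10↦10]  zeros at y ∈ ∅
  x = 9: [0↦9, 1↦8, 2↦8, 3↦10, 4↦4, 5↦2, 6↦5, 7↦3, 8↦8, 9↦10, 10↦10]  zeros at y ∈ ∅
  x = 10: [0↦4, 1↦7, 2↦2, 3↦1, 4↦5, 5↦4, 6↦10, 7↦2, 8↦3, 9↦3, 10↦3]  zeros at y ∈ ∅
Collecting zeros: affine points = {(0, 4), (0, 7), (0, 10), (1, 0), (1, 4), (6, 1), (6, 7), (6, 10)}.
Total count |C(F_11)_aff| = 8.


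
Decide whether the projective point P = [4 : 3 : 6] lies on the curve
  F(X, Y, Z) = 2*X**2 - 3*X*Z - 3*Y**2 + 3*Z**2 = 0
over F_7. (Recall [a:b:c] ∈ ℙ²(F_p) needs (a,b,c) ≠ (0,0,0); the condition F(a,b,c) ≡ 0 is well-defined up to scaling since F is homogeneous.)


F(4,3,6) ≡ 6 (mod 7); P is NOT on the curve.

Evaluate F(4, 3, 6) term-by-term (mod 7).
  2*X**2 ↦ 2·16·1·1 = 32
  -3*X*Z ↦ -3·4·1·6 = -72
  -3*Y**2 ↦ -3·1·9·1 = -27
  3*Z**2 ↦ 3·1·1·36 = 108
Sum: F(4, 3, 6) = (32) + (-72) + (-27) + (108) = 41.
Reducing mod 7: 41 ≡ 6 (mod 7).
Since F(a, b, c) ≡ 6 ≠ 0 (mod 7), P does NOT lie on the curve.


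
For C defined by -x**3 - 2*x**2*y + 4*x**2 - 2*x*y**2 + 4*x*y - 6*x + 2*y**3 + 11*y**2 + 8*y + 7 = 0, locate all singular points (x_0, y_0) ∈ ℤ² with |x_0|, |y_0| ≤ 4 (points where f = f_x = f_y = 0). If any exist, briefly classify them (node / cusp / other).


Singular points: {(2, -1)}; classification: cusp.

Compute partial derivatives:
  f_x = -3*x**2 - 4*x*y + 8*x - 2*y**2 + 4*y - 6.
  f_y = -2*x**2 - 4*x*y + 4*x + 6*y**2 + 22*y + 8.
Scan x_0 ∈ {−4, ..., 4}. For each x_0, f_y(x_0, y) is a polynomial in y; find its integer roots y ∈ {−4, ..., 4}, then test f_x and f at those candidates.
  x = -4: f_y(-4, y) = 6*y**2 + 38*y - 40; no integer root y with |y| ≤ 4.
  x = -3: f_y(-3, y) = 6*y**2 + 34*y - 22; no integer root y with |y| ≤ 4.
  x = -2: f_y(-2, y) = 6*y**2 + 30*y - 8; no integer root y with |y| ≤ 4.
  x = -1: f_y(-1, y) = 6*y**2 + 26*y + 2; no integer root y with |y| ≤ 4.
  x = 0: f_y(0, y) = 6*y**2 + 22*y + 8; no integer root y with |y| ≤ 4.
  x = 1: f_y(1, y) = 6*y**2 + 18*y + 10; no integer root y with |y| ≤ 4.
  x = 2: f_y(2, y) = 6*y**2 + 14*y + 8; vanishes at y ∈ {-1}. (2, -1): f_x = 0, f = 0 — SINGULAR.
  x = 3: f_y(3, y) = 6*y**2 + 10*y + 2; no integer root y with |y| ≤ 4.
  x = 4: f_y(4, y) = 6*y**2 + 6*y - 8; no integer root y with |y| ≤ 4.
Only singular point on the grid: (2, -1).
Classify: substitute x = 2 + u, y = -1 + v and expand: f = -u**3 - 2*u**2*v - 2*u*v**2 + 2*v**3 + v**2.
No constant or linear terms (consistent with a singular point). Quadratic part: v**2. Cubic part: -u**3 - 2*u**2*v - 2*u*v**2 + 2*v**3.
The quadratic part v**2 is a perfect square, so there is a single (double) tangent line v = 0, i.e. y = -1. Restricting the cubic part to that line (v = 0) leaves -u**3 ≠ 0, so f is not divisible by v and the branch is v² ≈ u**3 to lowest order — this is a cusp.
Classification: cusp.


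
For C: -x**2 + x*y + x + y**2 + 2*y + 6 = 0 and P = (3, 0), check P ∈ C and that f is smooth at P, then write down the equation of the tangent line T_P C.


Tangent line at P: -5*x + 5*y + 15 = 0.

Step 1: f(3, 0) = 0, so P lies on C.
Step 2: partial derivatives
  f_x(x, y) = -2*x + y + 1, f_y(x, y) = x + 2*y + 2.
  f_x(P) = -5, f_y(P) = 5 (gradient nonzero, so P is smooth).
Step 3: tangent line at P: -5·(x − 3) + 5·(y − 0) = 0.
Expanding: -5*x + 5*y + 15 = 0.


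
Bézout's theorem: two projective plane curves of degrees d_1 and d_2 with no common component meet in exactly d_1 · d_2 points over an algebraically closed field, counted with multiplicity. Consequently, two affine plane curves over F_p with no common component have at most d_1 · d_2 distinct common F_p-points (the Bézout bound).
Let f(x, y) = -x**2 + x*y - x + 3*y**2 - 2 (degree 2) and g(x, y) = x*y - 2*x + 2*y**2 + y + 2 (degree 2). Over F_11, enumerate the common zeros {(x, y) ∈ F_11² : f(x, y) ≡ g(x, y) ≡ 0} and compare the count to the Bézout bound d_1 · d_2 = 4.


Common zeros: {(2, 9), (10, 3)}; count = 2; Bézout bound = 4.

deg(f) = 2, deg(g) = 2, so Bézout bound = 4.
Scan x ∈ F_11. For each x, list the y ∈ F_11 with f(x, y) ≡ 0 and those with g(x, y) ≡ 0 (mod 11); the common zeros in that column are the intersection.
  x = 0: f ≡ 0 at y ∈ ∅; g ≡ 0 at y ∈ ∅; common: ∅.
  x = 1: f ≡ 0 at y ∈ {1, 6}; g ≡ 0 at y ∈ {0, 10}; common: ∅.
  x = 2: f ≡ 0 at y ∈ {5, 9}; g ≡ 0 at y ∈ {6, 9}; common: {9}.
  x = 3: f ≡ 0 at y ∈ {3, 7}; g ≡ 0 at y ∈ {4, 5}; common: ∅.
  x = 4: f ≡ 0 at y ∈ {0, 6}; g ≡ 0 at y ∈ ∅; common: ∅.
  x = 5: f ≡ 0 at y ∈ ∅; g ≡ 0 at y ∈ {1, 7}; common: ∅.
  x = 6: f ≡ 0 at y ∈ {0, 9}; g ≡ 0 at y ∈ ∅; common: ∅.
  x = 7: f ≡ 0 at y ∈ ∅; g ≡ 0 at y ∈ ∅; common: ∅.
  x = 8: f ≡ 0 at y ∈ ∅; g ≡ 0 at y ∈ ∅; common: ∅.
  x = 9: f ≡ 0 at y ∈ ∅; g ≡ 0 at y ∈ ∅; common: ∅.
  x = 10: f ≡ 0 at y ∈ {1, 3}; g ≡ 0 at y ∈ {3, 8}; common: {3}.
Collecting: common zeros = {(2, 9), (10, 3)}, so the count is 2.
Comparison with the Bézout bound: 2 ≤ 4 = deg(f)·deg(g), as expected for curves with no common component (the affine F_11-count falls short of the bound because intersections may lie at infinity, over extension fields, or carry multiplicity).


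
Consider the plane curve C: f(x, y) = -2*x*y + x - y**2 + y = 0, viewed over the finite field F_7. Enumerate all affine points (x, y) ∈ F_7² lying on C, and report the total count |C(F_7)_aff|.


Affine F_7-points: {(0, 0), (0, 1), (3, 3), (3, 6), (4, 2), (4, 5)}; count = 6.

For each of the 49 pairs (x, y) ∈ F_7², evaluate f(x, y) mod 7. Record the zeros.
  x = 0: [0↦0, 1↦0, 2↦5, 3↦1, 4↦2, 5↦1, 6↦5]  zeros at y ∈ {0, 1}
  x = 1: [0↦1, 1↦6, 2↦2, 3↦3, 4↦2, 5↦6, 6↦1]  zeros at y ∈ ∅
  x = 2: [0↦2, 1↦5, 2↦6, 3↦5, 4↦2, 5↦4, 6↦4]  zeros at y ∈ ∅
  x = 3: [0↦3, 1↦4, 2↦3, 3↦0, 4↦2, 5↦2, 6↦0]  zeros at y ∈ {3, 6}
  x = 4: [0↦4, 1↦3, 2↦0, 3↦2, 4↦2, 5↦0, 6↦3]  zeros at y ∈ {2, 5}
  x = 5: [0↦5, 1↦2, 2↦4, 3↦4, 4↦2, 5↦5, 6↦6]  zeros at y ∈ ∅
  x = 6: [0↦6, 1↦1, 2↦1, 3↦6, 4↦2, 5↦3, 6↦2]  zeros at y ∈ ∅
Collecting zeros: affine points = {(0, 0), (0, 1), (3, 3), (3, 6), (4, 2), (4, 5)}.
Total count |C(F_7)_aff| = 6.


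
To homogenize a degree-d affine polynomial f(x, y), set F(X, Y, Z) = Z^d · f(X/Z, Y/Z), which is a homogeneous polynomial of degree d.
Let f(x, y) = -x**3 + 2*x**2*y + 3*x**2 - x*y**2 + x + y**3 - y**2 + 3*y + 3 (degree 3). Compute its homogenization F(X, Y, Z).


F(X, Y, Z) = -X**3 + 2*X**2*Y + 3*X**2*Z - X*Y**2 + X*Z**2 + Y**3 - Y**2*Z + 3*Y*Z**2 + 3*Z**3

deg(f) = 3.
Substitute x = X/Z, y = Y/Z into f, then multiply by Z^3.
  monomial -1·x^3·y^0 ↦ -1·X^3·Y^0·Z^0.
  monomial 2·x^2·y^1 ↦ 2·X^2·Y^1·Z^0.
  monomial 3·x^2·y^0 ↦ 3·X^2·Y^0·Z^1.
  monomial -1·x^1·y^2 ↦ -1·X^1·Y^2·Z^0.
  monomial 1·x^1·y^0 ↦ 1·X^1·Y^0·Z^2.
  monomial 1·x^0·y^3 ↦ 1·X^0·Y^3·Z^0.
  monomial -1·x^0·y^2 ↦ -1·X^0·Y^2·Z^1.
  monomial 3·x^0·y^1 ↦ 3·X^0·Y^1·Z^2.
  monomial 3·x^0·y^0 ↦ 3·X^0·Y^0·Z^3.
Collecting: F(X, Y, Z) = -X**3 + 2*X**2*Y + 3*X**2*Z - X*Y**2 + X*Z**2 + Y**3 - Y**2*Z + 3*Y*Z**2 + 3*Z**3.


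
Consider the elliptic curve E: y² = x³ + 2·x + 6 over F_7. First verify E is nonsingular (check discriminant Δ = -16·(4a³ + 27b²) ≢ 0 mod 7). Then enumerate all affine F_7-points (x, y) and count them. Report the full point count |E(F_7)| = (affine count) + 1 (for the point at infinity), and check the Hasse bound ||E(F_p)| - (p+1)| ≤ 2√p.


Affine points = {(1, 3), (1, 4), (2, 2), (2, 5), (3, 2), (3, 5), (4, 1), (4, 6), (5, 1), (5, 6)}; affine count = 10; |E(F_7)| = 11.

Discriminant check: Δ ∝ 4a³ + 27b² = 4·2³ + 27·6² = 4·8 + 27·36 ≡ 3 (mod 7). Nonzero ⇒ E is nonsingular.
For each x ∈ F_7, compute rhs = x³ + 2·x + 6 mod 7, then count y ∈ F_7 with y² ≡ rhs.
  x = 0: rhs = 6, matching y values: none (0 points).
  x = 1: rhs = 2, matching y values: 3, 4 (2 points).
  x = 2: rhs = 4, matching y values: 2, 5 (2 points).
  x = 3: rhs = 4, matching y values: 2, 5 (2 points).
  x = 4: rhs = 1, matching y values: 1, 6 (2 points).
  x = 5: rhs = 1, matching y values: 1, 6 (2 points).
  x = 6: rhs = 3, matching y values: none (0 points).
Total affine count: 10.
Full point count |E(F_7)| = 10 + 1 = 11.
Hasse bound: |11 − (7+1)| = |3| = 3 ≤ 2√7 ≈ 5.2915 ✓.


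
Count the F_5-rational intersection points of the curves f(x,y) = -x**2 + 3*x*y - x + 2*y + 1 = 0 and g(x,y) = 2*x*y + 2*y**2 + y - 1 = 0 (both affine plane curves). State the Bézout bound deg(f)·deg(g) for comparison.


Common zeros: {(4, 1)}; count = 1; Bézout bound = 4.

deg(f) = 2, deg(g) = 2, so Bézout bound = 4.
Scan x ∈ F_5. For each x, list the y ∈ F_5 with f(x, y) ≡ 0 and those with g(x, y) ≡ 0 (mod 5); the common zeros in that column are the intersection.
  x = 0: f ≡ 0 at y ∈ {2}; g ≡ 0 at y ∈ {3, 4}; common: ∅.
  x = 1: f ≡ 0 at y ∈ ∅; g ≡ 0 at y ∈ ∅; common: ∅.
  x = 2: f ≡ 0 at y ∈ {0}; g ≡ 0 at y ∈ ∅; common: ∅.
  x = 3: f ≡ 0 at y ∈ {1}; g ≡ 0 at y ∈ ∅; common: ∅.
  x = 4: f ≡ 0 at y ∈ {1}; g ≡ 0 at y ∈ {1, 2}; common: {1}.
Collecting: common zeros = {(4, 1)}, so the count is 1.
Comparison with the Bézout bound: 1 ≤ 4 = deg(f)·deg(g), as expected for curves with no common component (the affine F_5-count falls short of the bound because intersections may lie at infinity, over extension fields, or carry multiplicity).


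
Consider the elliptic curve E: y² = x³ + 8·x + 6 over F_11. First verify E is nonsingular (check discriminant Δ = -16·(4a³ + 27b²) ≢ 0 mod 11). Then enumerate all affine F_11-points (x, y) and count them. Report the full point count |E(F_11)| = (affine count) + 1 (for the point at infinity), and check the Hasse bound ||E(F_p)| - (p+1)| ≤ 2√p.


Affine points = {(1, 2), (1, 9), (4, 5), (4, 6), (7, 3), (7, 8), (9, 2), (9, 9)}; affine count = 8; |E(F_11)| = 9.

Discriminant check: Δ ∝ 4a³ + 27b² = 4·8³ + 27·6² = 4·512 + 27·36 ≡ 6 (mod 11). Nonzero ⇒ E is nonsingular.
For each x ∈ F_11, compute rhs = x³ + 8·x + 6 mod 11, then count y ∈ F_11 with y² ≡ rhs.
  x = 0: rhs = 6, matching y values: none (0 points).
  x = 1: rhs = 4, matching y values: 2, 9 (2 points).
  x = 2: rhs = 8, matching y values: none (0 points).
  x = 3: rhs = 2, matching y values: none (0 points).
  x = 4: rhs = 3, matching y values: 5, 6 (2 points).
  x = 5: rhs = 6, matching y values: none (0 points).
  x = 6: rhs = 6, matching y values: none (0 points).
  x = 7: rhs = 9, matching y values: 3, 8 (2 points).
  x = 8: rhs = 10, matching y values: none (0 points).
  x = 9: rhs = 4, matching y values: 2, 9 (2 points).
  x = 10: rhs = 8, matching y values: none (0 points).
Total affine count: 8.
Full point count |E(F_11)| = 8 + 1 = 9.
Hasse bound: |9 − (11+1)| = |-3| = 3 ≤ 2√11 ≈ 6.6332 ✓.


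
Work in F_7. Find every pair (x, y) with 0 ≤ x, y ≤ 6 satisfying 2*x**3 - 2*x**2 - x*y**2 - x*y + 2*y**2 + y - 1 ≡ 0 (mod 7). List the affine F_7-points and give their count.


Affine F_7-points: {(0, 4), (0, 6), (1, 1), (1, 6), (2, 0), (3, 0), (3, 5), (6, 1), (6, 3)}; count = 9.

For each of the 49 pairs (x, y) ∈ F_7², evaluate f(x, y) mod 7. Record the zeros.
  x = 0: [0↦6, 1↦2, 2↦2, 3↦6, 4↦0, 5↦5, 6↦0]  zeros at y ∈ {4, 6}
  x = 1: [0↦6, 1↦0, 2↦3, 3↦1, 4↦1, 5↦3, 6↦0]  zeros at y ∈ {1, 6}
  x = 2: [0↦0, 1↦6, 2↦5, 3↦4, 4↦3, 5↦2, 6↦1]  zeros at y ∈ {0}
  x = 3: [0↦0, 1↦4, 2↦6, 3↦6, 4↦4, 5↦0, 6↦1]  zeros at y ∈ {0, 5}
  x = 4: [0↦4, 1↦6, 2↦4, 3↦5, 4↦2, 5↦2, 6↦5]  zeros at y ∈ ∅
  x = 5: [0↦3, 1↦3, 2↦4, 3↦6, 4↦2, 5↦6, 6↦4]  zeros at y ∈ ∅
  x = 6: [0↦2, 1↦0, 2↦4, 3↦0, 4↦2, 5↦3, 6↦3]  zeros at y ∈ {1, 3}
Collecting zeros: affine points = {(0, 4), (0, 6), (1, 1), (1, 6), (2, 0), (3, 0), (3, 5), (6, 1), (6, 3)}.
Total count |C(F_7)_aff| = 9.


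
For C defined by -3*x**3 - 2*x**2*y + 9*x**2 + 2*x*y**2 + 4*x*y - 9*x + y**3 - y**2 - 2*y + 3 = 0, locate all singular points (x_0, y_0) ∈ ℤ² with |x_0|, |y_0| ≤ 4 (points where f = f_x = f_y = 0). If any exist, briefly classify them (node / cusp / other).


Singular points: {(1, 0)}; classification: cusp.

Compute partial derivatives:
  f_x = -9*x**2 - 4*x*y + 18*x + 2*y**2 + 4*y - 9.
  f_y = -2*x**2 + 4*x*y + 4*x + 3*y**2 - 2*y - 2.
Scan x_0 ∈ {−4, ..., 4}. For each x_0, f_y(x_0, y) is a polynomial in y; find its integer roots y ∈ {−4, ..., 4}, then test f_x and f at those candidates.
  x = -4: f_y(-4, y) = 3*y**2 - 18*y - 50; no integer root y with |y| ≤ 4.
  x = -3: f_y(-3, y) = 3*y**2 - 14*y - 32; no integer root y with |y| ≤ 4.
  x = -2: f_y(-2, y) = 3*y**2 - 10*y - 18; no integer root y with |y| ≤ 4.
  x = -1: f_y(-1, y) = 3*y**2 - 6*y - 8; no integer root y with |y| ≤ 4.
  x = 0: f_y(0, y) = 3*y**2 - 2*y - 2; no integer root y with |y| ≤ 4.
  x = 1: f_y(1, y) = 3*y**2 + 2*y; vanishes at y ∈ {0}. (1, 0): f_x = 0, f = 0 — SINGULAR.
  x = 2: f_y(2, y) = 3*y**2 + 6*y - 2; no integer root y with |y| ≤ 4.
  x = 3: f_y(3, y) = 3*y**2 + 10*y - 8; vanishes at y ∈ {-4}. (3, -4): f_x = 28 ≠ 0.
  x = 4: f_y(4, y) = 3*y**2 + 14*y - 18; no integer root y with |y| ≤ 4.
Only singular point on the grid: (1, 0).
Classify: substitute x = 1 + u, y = 0 + v and expand: f = -3*u**3 - 2*u**2*v + 2*u*v**2 + v**3 + v**2.
No constant or linear terms (consistent with a singular point). Quadratic part: v**2. Cubic part: -3*u**3 - 2*u**2*v + 2*u*v**2 + v**3.
The quadratic part v**2 is a perfect square, so there is a single (double) tangent line v = 0, i.e. y = 0. Restricting the cubic part to that line (v = 0) leaves -3*u**3 ≠ 0, so f is not divisible by v and the branch is v² ≈ 3*u**3 to lowest order — this is a cusp.
Classification: cusp.


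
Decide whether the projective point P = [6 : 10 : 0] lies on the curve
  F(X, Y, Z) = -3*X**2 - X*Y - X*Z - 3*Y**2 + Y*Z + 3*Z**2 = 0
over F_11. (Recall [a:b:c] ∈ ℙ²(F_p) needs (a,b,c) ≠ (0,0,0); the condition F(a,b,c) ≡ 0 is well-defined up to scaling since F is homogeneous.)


F(6,10,0) ≡ 5 (mod 11); P is NOT on the curve.

Evaluate F(6, 10, 0) term-by-term (mod 11).
  -3*X**2 ↦ -3·36·1·1 = -108
  -X*Y ↦ -1·6·10·1 = -60
  -X*Z ↦ -1·6·1·0 = 0
  -3*Y**2 ↦ -3·1·100·1 = -300
  Y*Z ↦ 1·1·10·0 = 0
  3*Z**2 ↦ 3·1·1·0 = 0
Sum: F(6, 10, 0) = (-108) + (-60) + (0) + (-300) + (0) + (0) = -468.
Reducing mod 11: -468 ≡ 5 (mod 11).
Since F(a, b, c) ≡ 5 ≠ 0 (mod 11), P does NOT lie on the curve.


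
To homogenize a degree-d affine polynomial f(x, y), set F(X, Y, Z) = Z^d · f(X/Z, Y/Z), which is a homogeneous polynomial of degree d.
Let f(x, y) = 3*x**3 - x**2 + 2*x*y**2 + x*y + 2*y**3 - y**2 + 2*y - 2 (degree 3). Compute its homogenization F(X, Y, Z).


F(X, Y, Z) = 3*X**3 - X**2*Z + 2*X*Y**2 + X*Y*Z + 2*Y**3 - Y**2*Z + 2*Y*Z**2 - 2*Z**3

deg(f) = 3.
Substitute x = X/Z, y = Y/Z into f, then multiply by Z^3.
  monomial 3·x^3·y^0 ↦ 3·X^3·Y^0·Z^0.
  monomial -1·x^2·y^0 ↦ -1·X^2·Y^0·Z^1.
  monomial 2·x^1·y^2 ↦ 2·X^1·Y^2·Z^0.
  monomial 1·x^1·y^1 ↦ 1·X^1·Y^1·Z^1.
  monomial 2·x^0·y^3 ↦ 2·X^0·Y^3·Z^0.
  monomial -1·x^0·y^2 ↦ -1·X^0·Y^2·Z^1.
  monomial 2·x^0·y^1 ↦ 2·X^0·Y^1·Z^2.
  monomial -2·x^0·y^0 ↦ -2·X^0·Y^0·Z^3.
Collecting: F(X, Y, Z) = 3*X**3 - X**2*Z + 2*X*Y**2 + X*Y*Z + 2*Y**3 - Y**2*Z + 2*Y*Z**2 - 2*Z**3.


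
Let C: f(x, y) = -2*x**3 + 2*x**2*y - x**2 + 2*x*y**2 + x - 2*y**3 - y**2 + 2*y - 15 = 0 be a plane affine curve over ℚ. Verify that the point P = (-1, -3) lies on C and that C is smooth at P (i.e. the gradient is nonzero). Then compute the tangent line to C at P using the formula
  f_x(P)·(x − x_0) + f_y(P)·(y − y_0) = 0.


Tangent line at P: 27*x - 32*y - 69 = 0.

Step 1: f(-1, -3) = 0, so P lies on C.
Step 2: partial derivatives
  f_x(x, y) = -6*x**2 + 4*x*y - 2*x + 2*y**2 + 1, f_y(x, y) = 2*x**2 + 4*x*y - 6*y**2 - 2*y + 2.
  f_x(P) = 27, f_y(P) = -32 (gradient nonzero, so P is smooth).
Step 3: tangent line at P: 27·(x − -1) + -32·(y − -3) = 0.
Expanding: 27*x - 32*y - 69 = 0.


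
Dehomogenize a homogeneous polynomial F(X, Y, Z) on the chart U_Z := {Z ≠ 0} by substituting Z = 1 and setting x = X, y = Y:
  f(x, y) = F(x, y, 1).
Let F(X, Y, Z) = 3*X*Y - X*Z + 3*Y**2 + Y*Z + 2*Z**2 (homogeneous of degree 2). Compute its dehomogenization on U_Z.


f(x, y) = 3*x*y - x + 3*y**2 + y + 2

On U_Z we set Z = 1. Each monomial c·X^i·Y^j·Z^k in F becomes c·x^i·y^j·1^k = c·x^i·y^j.
Substituting Z = 1: F(X, Y, 1) = 3*x*y - x + 3*y**2 + y + 2.
Note: deg(f) ≤ deg(F) = 2; strict inequality happens when F is divisible by Z (lost terms).


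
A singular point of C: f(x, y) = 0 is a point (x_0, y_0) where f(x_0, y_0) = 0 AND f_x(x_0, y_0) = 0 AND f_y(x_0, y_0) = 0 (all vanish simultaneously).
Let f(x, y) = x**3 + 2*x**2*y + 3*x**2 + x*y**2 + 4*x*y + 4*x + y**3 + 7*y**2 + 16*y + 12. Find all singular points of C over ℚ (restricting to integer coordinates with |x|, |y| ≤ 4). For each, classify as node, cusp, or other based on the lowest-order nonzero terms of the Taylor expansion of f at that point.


Singular points: {(0, -2)}; classification: node.

Compute partial derivatives:
  f_x = 3*x**2 + 4*x*y + 6*x + y**2 + 4*y + 4.
  f_y = 2*x**2 + 2*x*y + 4*x + 3*y**2 + 14*y + 16.
Scan x_0 ∈ {−4, ..., 4}. For each x_0, f_y(x_0, y) is a polynomial in y; find its integer roots y ∈ {−4, ..., 4}, then test f_x and f at those candidates.
  x = -4: f_y(-4, y) = 3*y**2 + 6*y + 32; no integer root y with |y| ≤ 4.
  x = -3: f_y(-3, y) = 3*y**2 + 8*y + 22; no integer root y with |y| ≤ 4.
  x = -2: f_y(-2, y) = 3*y**2 + 10*y + 16; no integer root y with |y| ≤ 4.
  x = -1: f_y(-1, y) = 3*y**2 + 12*y + 14; no integer root y with |y| ≤ 4.
  x = 0: f_y(0, y) = 3*y**2 + 14*y + 16; vanishes at y ∈ {-2}. (0, -2): f_x = 0, f = 0 — SINGULAR.
  x = 1: f_y(1, y) = 3*y**2 + 16*y + 22; no integer root y with |y| ≤ 4.
  x = 2: f_y(2, y) = 3*y**2 + 18*y + 32; no integer root y with |y| ≤ 4.
  x = 3: f_y(3, y) = 3*y**2 + 20*y + 46; no integer root y with |y| ≤ 4.
  x = 4: f_y(4, y) = 3*y**2 + 22*y + 64; no integer root y with |y| ≤ 4.
Only singular point on the grid: (0, -2).
Classify: substitute x = 0 + u, y = -2 + v and expand: f = u**3 + 2*u**2*v - u**2 + u*v**2 + v**3 + v**2.
No constant or linear terms (consistent with a singular point). Quadratic part: -u**2 + v**2. Cubic part: u**3 + 2*u**2*v + u*v**2 + v**3.
The quadratic part v**2 - u**2 = (v − u)(v + u) splits into two distinct linear factors, so there are two distinct tangent lines y − -2 = ±(x − 0) — this is a node (ordinary double point).
Classification: node.


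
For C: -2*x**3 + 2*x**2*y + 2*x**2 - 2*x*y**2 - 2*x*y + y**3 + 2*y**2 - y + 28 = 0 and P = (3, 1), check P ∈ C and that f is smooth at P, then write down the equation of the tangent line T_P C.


Tangent line at P: -34*x + 6*y + 96 = 0.

Step 1: f(3, 1) = 0, so P lies on C.
Step 2: partial derivatives
  f_x(x, y) = -6*x**2 + 4*x*y + 4*x - 2*y**2 - 2*y, f_y(x, y) = 2*x**2 - 4*x*y - 2*x + 3*y**2 + 4*y - 1.
  f_x(P) = -34, f_y(P) = 6 (gradient nonzero, so P is smooth).
Step 3: tangent line at P: -34·(x − 3) + 6·(y − 1) = 0.
Expanding: -34*x + 6*y + 96 = 0.


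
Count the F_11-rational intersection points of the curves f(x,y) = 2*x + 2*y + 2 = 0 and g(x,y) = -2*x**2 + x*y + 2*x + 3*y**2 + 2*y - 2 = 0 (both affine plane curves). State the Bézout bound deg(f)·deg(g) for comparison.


Common zeros: {(9, 1)}; count = 1; Bézout bound = 2.

deg(f) = 1, deg(g) = 2, so Bézout bound = 2.
Scan x ∈ F_11. For each x, list the y ∈ F_11 with f(x, y) ≡ 0 and those with g(x, y) ≡ 0 (mod 11); the common zeros in that column are the intersection.
  x = 0: f ≡ 0 at y ∈ {10}; g ≡ 0 at y ∈ ∅; common: ∅.
  x = 1: f ≡ 0 at y ∈ {9}; g ≡ 0 at y ∈ {5}; common: ∅.
  x = 2: f ≡ 0 at y ∈ {8}; g ≡ 0 at y ∈ {3}; common: ∅.
  x = 3: f ≡ 0 at y ∈ {7}; g ≡ 0 at y ∈ ∅; common: ∅.
  x = 4: f ≡ 0 at y ∈ {6}; g ≡ 0 at y ∈ ∅; common: ∅.
  x = 5: f ≡ 0 at y ∈ {5}; g ≡ 0 at y ∈ {7, 9}; common: ∅.
  x = 6: f ≡ 0 at y ∈ {4}; g ≡ 0 at y ∈ {3, 9}; common: ∅.
  x = 7: f ≡ 0 at y ∈ {3}; g ≡ 0 at y ∈ ∅; common: ∅.
  x = 8: f ≡ 0 at y ∈ {2}; g ≡ 0 at y ∈ {5, 10}; common: ∅.
  x = 9: f ≡ 0 at y ∈ {1}; g ≡ 0 at y ∈ {1, 10}; common: {1}.
  x = 10: f ≡ 0 at y ∈ {0}; g ≡ 0 at y ∈ ∅; common: ∅.
Collecting: common zeros = {(9, 1)}, so the count is 1.
Comparison with the Bézout bound: 1 ≤ 2 = deg(f)·deg(g), as expected for curves with no common component (the affine F_11-count falls short of the bound because intersections may lie at infinity, over extension fields, or carry multiplicity).


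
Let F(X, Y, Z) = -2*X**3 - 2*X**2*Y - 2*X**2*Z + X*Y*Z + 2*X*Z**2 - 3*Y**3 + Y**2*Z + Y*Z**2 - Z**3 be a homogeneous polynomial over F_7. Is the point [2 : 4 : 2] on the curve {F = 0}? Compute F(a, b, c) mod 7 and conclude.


F(2,4,2) ≡ 5 (mod 7); P is NOT on the curve.

Evaluate F(2, 4, 2) term-by-term (mod 7).
  -2*X**3 ↦ -2·8·1·1 = -16
  -2*X**2*Y ↦ -2·4·4·1 = -32
  -2*X**2*Z ↦ -2·4·1·2 = -16
  X*Y*Z ↦ 1·2·4·2 = 16
  2*X*Z**2 ↦ 2·2·1·4 = 16
  -3*Y**3 ↦ -3·1·64·1 = -192
  Y**2*Z ↦ 1·1·16·2 = 32
  Y*Z**2 ↦ 1·1·4·4 = 16
  -Z**3 ↦ -1·1·1·8 = -8
Sum: F(2, 4, 2) = (-16) + (-32) + (-16) + (16) + (16) + (-192) + (32) + (16) + (-8) = -184.
Reducing mod 7: -184 ≡ 5 (mod 7).
Since F(a, b, c) ≡ 5 ≠ 0 (mod 7), P does NOT lie on the curve.


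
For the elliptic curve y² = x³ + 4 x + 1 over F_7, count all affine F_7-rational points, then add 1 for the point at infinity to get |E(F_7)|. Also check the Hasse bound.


Affine points = {(0, 1), (0, 6), (4, 2), (4, 5)}; affine count = 4; |E(F_7)| = 5.

Discriminant check: Δ ∝ 4a³ + 27b² = 4·4³ + 27·1² = 4·64 + 27·1 ≡ 3 (mod 7). Nonzero ⇒ E is nonsingular.
For each x ∈ F_7, compute rhs = x³ + 4·x + 1 mod 7, then count y ∈ F_7 with y² ≡ rhs.
  x = 0: rhs = 1, matching y values: 1, 6 (2 points).
  x = 1: rhs = 6, matching y values: none (0 points).
  x = 2: rhs = 3, matching y values: none (0 points).
  x = 3: rhs = 5, matching y values: none (0 points).
  x = 4: rhs = 4, matching y values: 2, 5 (2 points).
  x = 5: rhs = 6, matching y values: none (0 points).
  x = 6: rhs = 3, matching y values: none (0 points).
Total affine count: 4.
Full point count |E(F_7)| = 4 + 1 = 5.
Hasse bound: |5 − (7+1)| = |-3| = 3 ≤ 2√7 ≈ 5.2915 ✓.


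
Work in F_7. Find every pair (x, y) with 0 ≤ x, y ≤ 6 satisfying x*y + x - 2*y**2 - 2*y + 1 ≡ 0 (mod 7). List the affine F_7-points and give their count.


Affine F_7-points: {(4, 3), (4, 5), (5, 1), (5, 4), (6, 0), (6, 2)}; count = 6.

For each of the 49 pairs (x, y) ∈ F_7², evaluate f(x, y) mod 7. Record the zeros.
  x = 0: [0↦1, 1↦4, 2↦3, 3↦5, 4↦3, 5↦4, 6↦1]  zeros at y ∈ ∅
  x = 1: [0↦2, 1↦6, 2↦6, 3↦2, 4↦1, 5↦3, 6↦1]  zeros at y ∈ ∅
  x = 2: [0↦3, 1↦1, 2↦2, 3↦6, 4↦6, 5↦2, 6↦1]  zeros at y ∈ ∅
  x = 3: [0↦4, 1↦3, 2↦5, 3↦3, 4↦4, 5↦1, 6↦1]  zeros at y ∈ ∅
  x = 4: [0↦5, 1↦5, 2↦1, 3↦0, 4↦2, 5↦0, 6↦1]  zeros at y ∈ {3, 5}
  x = 5: [0↦6, 1↦0, 2↦4, 3↦4, 4↦0, 5↦6, 6↦1]  zeros at y ∈ {1, 4}
  x = 6: [0↦0, 1↦2, 2↦0, 3↦1, 4↦5, 5↦5, 6↦1]  zeros at y ∈ {0, 2}
Collecting zeros: affine points = {(4, 3), (4, 5), (5, 1), (5, 4), (6, 0), (6, 2)}.
Total count |C(F_7)_aff| = 6.


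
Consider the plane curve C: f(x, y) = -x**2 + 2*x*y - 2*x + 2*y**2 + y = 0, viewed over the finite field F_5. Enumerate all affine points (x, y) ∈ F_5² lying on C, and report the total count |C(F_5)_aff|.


Affine F_5-points: {(0, 0), (0, 2), (2, 2), (2, 3), (3, 0), (3, 4)}; count = 6.

For each of the 25 pairs (x, y) ∈ F_5², evaluate f(x, y) mod 5. Record the zeros.
  x = 0: [0↦0, 1↦3, 2↦0, 3↦1, 4↦1]  zeros at y ∈ {0, 2}
  x = 1: [0↦2, 1↦2, 2↦1, 3↦4, 4↦1]  zeros at y ∈ ∅
  x = 2: [0↦2, 1↦4, 2↦0, 3↦0, 4↦4]  zeros at y ∈ {2, 3}
  x = 3: [0↦0, 1↦4, 2↦2, 3↦4, 4↦0]  zeros at y ∈ {0, 4}
  x = 4: [0↦1, 1↦2, 2↦2, 3↦1, 4↦4]  zeros at y ∈ ∅
Collecting zeros: affine points = {(0, 0), (0, 2), (2, 2), (2, 3), (3, 0), (3, 4)}.
Total count |C(F_5)_aff| = 6.


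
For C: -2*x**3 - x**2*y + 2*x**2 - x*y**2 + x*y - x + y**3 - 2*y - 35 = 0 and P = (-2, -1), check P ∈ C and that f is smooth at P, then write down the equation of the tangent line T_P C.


Tangent line at P: -39*x - 9*y - 87 = 0.

Step 1: f(-2, -1) = 0, so P lies on C.
Step 2: partial derivatives
  f_x(x, y) = -6*x**2 - 2*x*y + 4*x - y**2 + y - 1, f_y(x, y) = -x**2 - 2*x*y + x + 3*y**2 - 2.
  f_x(P) = -39, f_y(P) = -9 (gradient nonzero, so P is smooth).
Step 3: tangent line at P: -39·(x − -2) + -9·(y − -1) = 0.
Expanding: -39*x - 9*y - 87 = 0.


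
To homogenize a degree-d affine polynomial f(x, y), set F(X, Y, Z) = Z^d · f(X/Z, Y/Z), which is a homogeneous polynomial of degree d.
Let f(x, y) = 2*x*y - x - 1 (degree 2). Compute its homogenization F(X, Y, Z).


F(X, Y, Z) = 2*X*Y - X*Z - Z**2

deg(f) = 2.
Substitute x = X/Z, y = Y/Z into f, then multiply by Z^2.
  monomial 2·x^1·y^1 ↦ 2·X^1·Y^1·Z^0.
  monomial -1·x^1·y^0 ↦ -1·X^1·Y^0·Z^1.
  monomial -1·x^0·y^0 ↦ -1·X^0·Y^0·Z^2.
Collecting: F(X, Y, Z) = 2*X*Y - X*Z - Z**2.


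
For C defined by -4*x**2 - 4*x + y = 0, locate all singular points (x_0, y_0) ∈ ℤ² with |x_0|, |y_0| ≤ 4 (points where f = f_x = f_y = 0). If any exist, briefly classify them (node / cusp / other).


No singular points in the scanned grid; C is smooth there.

Compute partial derivatives:
  f_x = -8*x - 4.
  f_y = 1.
f_y = 1 is a nonzero constant, so f_y never vanishes: no point (x, y) can satisfy f = f_x = f_y = 0. In particular no (x, y) ∈ {−4, ..., 4}² is singular; the curve is smooth.


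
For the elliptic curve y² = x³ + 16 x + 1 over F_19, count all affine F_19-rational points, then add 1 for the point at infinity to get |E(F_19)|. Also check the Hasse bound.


Affine points = {(0, 1), (0, 18), (3, 0), (5, 4), (5, 15), (6, 3), (6, 16), (7, 0), (9, 0), (11, 8), (11, 11), (14, 9), (14, 10), (15, 5), (15, 14)}; affine count = 15; |E(F_19)| = 16.

Discriminant check: Δ ∝ 4a³ + 27b² = 4·16³ + 27·1² = 4·4096 + 27·1 ≡ 14 (mod 19). Nonzero ⇒ E is nonsingular.
For each x ∈ F_19, compute rhs = x³ + 16·x + 1 mod 19, then count y ∈ F_19 with y² ≡ rhs.
  x = 0: rhs = 1, matching y values: 1, 18 (2 points).
  x = 1: rhs = 18, matching y values: none (0 points).
  x = 2: rhs = 3, matching y values: none (0 points).
  x = 3: rhs = 0, matching y values: 0 (1 points).
  x = 4: rhs = 15, matching y values: none (0 points).
  x = 5: rhs = 16, matching y values: 4, 15 (2 points).
  x = 6: rhs = 9, matching y values: 3, 16 (2 points).
  x = 7: rhs = 0, matching y values: 0 (1 points).
  x = 8: rhs = 14, matching y values: none (0 points).
  x = 9: rhs = 0, matching y values: 0 (1 points).
  x = 10: rhs = 2, matching y values: none (0 points).
  x = 11: rhs = 7, matching y values: 8, 11 (2 points).
  x = 12: rhs = 2, matching y values: none (0 points).
  x = 13: rhs = 12, matching y values: none (0 points).
  x = 14: rhs = 5, matching y values: 9, 10 (2 points).
  x = 15: rhs = 6, matching y values: 5, 14 (2 points).
  x = 16: rhs = 2, matching y values: none (0 points).
  x = 17: rhs = 18, matching y values: none (0 points).
  x = 18: rhs = 3, matching y values: none (0 points).
Total affine count: 15.
Full point count |E(F_19)| = 15 + 1 = 16.
Hasse bound: |16 − (19+1)| = |-4| = 4 ≤ 2√19 ≈ 8.7178 ✓.


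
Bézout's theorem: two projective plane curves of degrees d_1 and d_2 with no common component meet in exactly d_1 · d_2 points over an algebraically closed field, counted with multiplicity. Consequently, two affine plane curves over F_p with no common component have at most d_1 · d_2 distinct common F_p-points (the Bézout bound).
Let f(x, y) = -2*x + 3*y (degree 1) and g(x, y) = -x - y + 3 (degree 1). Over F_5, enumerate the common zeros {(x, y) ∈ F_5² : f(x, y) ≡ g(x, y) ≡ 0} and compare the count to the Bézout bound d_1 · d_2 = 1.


Common zeros: ∅; count = 0; Bézout bound = 1.

deg(f) = 1, deg(g) = 1, so Bézout bound = 1.
Scan x ∈ F_5. For each x, list the y ∈ F_5 with f(x, y) ≡ 0 and those with g(x, y) ≡ 0 (mod 5); the common zeros in that column are the intersection.
  x = 0: f ≡ 0 at y ∈ {0}; g ≡ 0 at y ∈ {3}; common: ∅.
  x = 1: f ≡ 0 at y ∈ {4}; g ≡ 0 at y ∈ {2}; common: ∅.
  x = 2: f ≡ 0 at y ∈ {3}; g ≡ 0 at y ∈ {1}; common: ∅.
  x = 3: f ≡ 0 at y ∈ {2}; g ≡ 0 at y ∈ {0}; common: ∅.
  x = 4: f ≡ 0 at y ∈ {1}; g ≡ 0 at y ∈ {4}; common: ∅.
Collecting: common zeros = ∅, so the count is 0.
Comparison with the Bézout bound: 0 ≤ 1 = deg(f)·deg(g), as expected for curves with no common component (the affine F_5-count falls short of the bound because intersections may lie at infinity, over extension fields, or carry multiplicity).


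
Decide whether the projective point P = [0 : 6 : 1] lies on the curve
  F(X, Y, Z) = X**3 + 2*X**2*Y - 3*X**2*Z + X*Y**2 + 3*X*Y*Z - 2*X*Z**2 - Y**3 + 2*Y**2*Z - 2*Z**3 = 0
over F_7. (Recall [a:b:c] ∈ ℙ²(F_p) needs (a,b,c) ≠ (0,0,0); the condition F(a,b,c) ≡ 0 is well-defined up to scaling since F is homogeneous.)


F(0,6,1) ≡ 1 (mod 7); P is NOT on the curve.

Evaluate F(0, 6, 1) term-by-term (mod 7).
  X**3 ↦ 1·0·1·1 = 0
  2*X**2*Y ↦ 2·0·6·1 = 0
  -3*X**2*Z ↦ -3·0·1·1 = 0
  X*Y**2 ↦ 1·0·36·1 = 0
  3*X*Y*Z ↦ 3·0·6·1 = 0
  -2*X*Z**2 ↦ -2·0·1·1 = 0
  -Y**3 ↦ -1·1·216·1 = -216
  2*Y**2*Z ↦ 2·1·36·1 = 72
  -2*Z**3 ↦ -2·1·1·1 = -2
Sum: F(0, 6, 1) = (0) + (0) + (0) + (0) + (0) + (0) + (-216) + (72) + (-2) = -146.
Reducing mod 7: -146 ≡ 1 (mod 7).
Since F(a, b, c) ≡ 1 ≠ 0 (mod 7), P does NOT lie on the curve.


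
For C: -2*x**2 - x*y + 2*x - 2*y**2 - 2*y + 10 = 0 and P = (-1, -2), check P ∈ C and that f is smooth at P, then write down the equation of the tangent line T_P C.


Tangent line at P: 8*x + 7*y + 22 = 0.

Step 1: f(-1, -2) = 0, so P lies on C.
Step 2: partial derivatives
  f_x(x, y) = -4*x - y + 2, f_y(x, y) = -x - 4*y - 2.
  f_x(P) = 8, f_y(P) = 7 (gradient nonzero, so P is smooth).
Step 3: tangent line at P: 8·(x − -1) + 7·(y − -2) = 0.
Expanding: 8*x + 7*y + 22 = 0.


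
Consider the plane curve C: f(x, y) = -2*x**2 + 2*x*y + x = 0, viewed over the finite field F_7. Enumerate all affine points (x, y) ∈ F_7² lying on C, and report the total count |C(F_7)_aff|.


Affine F_7-points: {(0, 0), (0, 1), (0, 2), (0, 3), (0, 4), (0, 5), (0, 6), (1, 4), (2, 5), (3, 6), (4, 0), (5, 1), (6, 2)}; count = 13.

For each of the 49 pairs (x, y) ∈ F_7², evaluate f(x, y) mod 7. Record the zeros.
  x = 0: [0↦0, 1↦0, 2↦0, 3↦0, 4↦0, 5↦0, 6↦0]  zeros at y ∈ {0, 1, 2, 3, 4, 5, 6}
  x = 1: [0↦6, 1↦1, 2↦3, 3↦5, 4↦0, 5↦2, 6↦4]  zeros at y ∈ {4}
  x = 2: [0↦1, 1↦5, 2↦2, 3↦6, 4↦3, 5↦0, 6↦4]  zeros at y ∈ {5}
  x = 3: [0↦6, 1↦5, 2↦4, 3↦3, 4↦2, 5↦1, 6↦0]  zeros at y ∈ {6}
  x = 4: [0↦0, 1↦1, 2↦2, 3↦3, 4↦4, 5↦5, 6↦6]  zeros at y ∈ {0}
  x = 5: [0↦4, 1↦0, 2↦3, 3↦6, 4↦2, 5↦5, 6↦1]  zeros at y ∈ {1}
  x = 6: [0↦4, 1↦2, 2↦0, 3↦5, 4↦3, 5↦1, 6↦6]  zeros at y ∈ {2}
Collecting zeros: affine points = {(0, 0), (0, 1), (0, 2), (0, 3), (0, 4), (0, 5), (0, 6), (1, 4), (2, 5), (3, 6), (4, 0), (5, 1), (6, 2)}.
Total count |C(F_7)_aff| = 13.


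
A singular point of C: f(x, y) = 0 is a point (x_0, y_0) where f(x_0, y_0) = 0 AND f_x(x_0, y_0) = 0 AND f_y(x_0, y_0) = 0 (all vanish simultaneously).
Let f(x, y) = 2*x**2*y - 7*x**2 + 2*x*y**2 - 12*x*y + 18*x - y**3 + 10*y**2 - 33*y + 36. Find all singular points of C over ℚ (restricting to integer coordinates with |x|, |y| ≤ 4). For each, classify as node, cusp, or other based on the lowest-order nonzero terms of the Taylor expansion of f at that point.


Singular points: {(0, 3)}; classification: node.

Compute partial derivatives:
  f_x = 4*x*y - 14*x + 2*y**2 - 12*y + 18.
  f_y = 2*x**2 + 4*x*y - 12*x - 3*y**2 + 20*y - 33.
Scan x_0 ∈ {−4, ..., 4}. For each x_0, f_y(x_0, y) is a polynomial in y; find its integer roots y ∈ {−4, ..., 4}, then test f_x and f at those candidates.
  x = -4: f_y(-4, y) = -3*y**2 + 4*y + 47; no integer root y with |y| ≤ 4.
  x = -3: f_y(-3, y) = -3*y**2 + 8*y + 21; no integer root y with |y| ≤ 4.
  x = -2: f_y(-2, y) = -3*y**2 + 12*y - 1; no integer root y with |y| ≤ 4.
  x = -1: f_y(-1, y) = -3*y**2 + 16*y - 19; no integer root y with |y| ≤ 4.
  x = 0: f_y(0, y) = -3*y**2 + 20*y - 33; vanishes at y ∈ {3}. (0, 3): f_x = 0, f = 0 — SINGULAR.
  x = 1: f_y(1, y) = -3*y**2 + 24*y - 43; no integer root y with |y| ≤ 4.
  x = 2: f_y(2, y) = -3*y**2 + 28*y - 49; no integer root y with |y| ≤ 4.
  x = 3: f_y(3, y) = -3*y**2 + 32*y - 51; no integer root y with |y| ≤ 4.
  x = 4: f_y(4, y) = -3*y**2 + 36*y - 49; no integer root y with |y| ≤ 4.
Only singular point on the grid: (0, 3).
Classify: substitute x = 0 + u, y = 3 + v and expand: f = 2*u**2*v - u**2 + 2*u*v**2 - v**3 + v**2.
No constant or linear terms (consistent with a singular point). Quadratic part: -u**2 + v**2. Cubic part: 2*u**2*v + 2*u*v**2 - v**3.
The quadratic part v**2 - u**2 = (v − u)(v + u) splits into two distinct linear factors, so there are two distinct tangent lines y − 3 = ±(x − 0) — this is a node (ordinary double point).
Classification: node.
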